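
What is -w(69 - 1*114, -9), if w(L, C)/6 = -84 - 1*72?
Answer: 936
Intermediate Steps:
w(L, C) = -936 (w(L, C) = 6*(-84 - 1*72) = 6*(-84 - 72) = 6*(-156) = -936)
-w(69 - 1*114, -9) = -1*(-936) = 936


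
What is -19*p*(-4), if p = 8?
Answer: 608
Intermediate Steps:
-19*p*(-4) = -19*8*(-4) = -152*(-4) = 608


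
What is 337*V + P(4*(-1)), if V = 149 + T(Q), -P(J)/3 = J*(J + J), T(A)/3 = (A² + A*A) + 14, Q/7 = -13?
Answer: 16808453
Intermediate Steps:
Q = -91 (Q = 7*(-13) = -91)
T(A) = 42 + 6*A² (T(A) = 3*((A² + A*A) + 14) = 3*((A² + A²) + 14) = 3*(2*A² + 14) = 3*(14 + 2*A²) = 42 + 6*A²)
P(J) = -6*J² (P(J) = -3*J*(J + J) = -3*J*2*J = -6*J²)
V = 49877 (V = 149 + (42 + 6*(-91)²) = 149 + (42 + 6*8281) = 149 + (42 + 49686) = 149 + 49728 = 49877)
337*V + P(4*(-1)) = 337*49877 - 6*(4*(-1))² = 16808549 - 6*(-4)² = 16808549 - 6*16 = 16808549 - 96 = 16808453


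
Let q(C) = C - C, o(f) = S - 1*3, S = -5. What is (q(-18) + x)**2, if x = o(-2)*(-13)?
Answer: 10816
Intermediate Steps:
o(f) = -8 (o(f) = -5 - 1*3 = -5 - 3 = -8)
q(C) = 0
x = 104 (x = -8*(-13) = 104)
(q(-18) + x)**2 = (0 + 104)**2 = 104**2 = 10816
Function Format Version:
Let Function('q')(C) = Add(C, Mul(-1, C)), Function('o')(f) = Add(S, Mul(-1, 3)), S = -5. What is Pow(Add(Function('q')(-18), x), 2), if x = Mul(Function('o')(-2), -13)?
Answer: 10816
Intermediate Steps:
Function('o')(f) = -8 (Function('o')(f) = Add(-5, Mul(-1, 3)) = Add(-5, -3) = -8)
Function('q')(C) = 0
x = 104 (x = Mul(-8, -13) = 104)
Pow(Add(Function('q')(-18), x), 2) = Pow(Add(0, 104), 2) = Pow(104, 2) = 10816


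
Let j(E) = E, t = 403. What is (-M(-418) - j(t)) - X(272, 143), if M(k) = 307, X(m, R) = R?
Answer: -853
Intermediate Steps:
(-M(-418) - j(t)) - X(272, 143) = (-1*307 - 1*403) - 1*143 = (-307 - 403) - 143 = -710 - 143 = -853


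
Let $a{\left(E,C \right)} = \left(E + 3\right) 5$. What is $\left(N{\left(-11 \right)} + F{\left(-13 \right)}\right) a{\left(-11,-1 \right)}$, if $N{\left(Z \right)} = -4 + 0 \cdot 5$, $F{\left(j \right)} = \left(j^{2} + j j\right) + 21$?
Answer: $-14200$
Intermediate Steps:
$a{\left(E,C \right)} = 15 + 5 E$ ($a{\left(E,C \right)} = \left(3 + E\right) 5 = 15 + 5 E$)
$F{\left(j \right)} = 21 + 2 j^{2}$ ($F{\left(j \right)} = \left(j^{2} + j^{2}\right) + 21 = 2 j^{2} + 21 = 21 + 2 j^{2}$)
$N{\left(Z \right)} = -4$ ($N{\left(Z \right)} = -4 + 0 = -4$)
$\left(N{\left(-11 \right)} + F{\left(-13 \right)}\right) a{\left(-11,-1 \right)} = \left(-4 + \left(21 + 2 \left(-13\right)^{2}\right)\right) \left(15 + 5 \left(-11\right)\right) = \left(-4 + \left(21 + 2 \cdot 169\right)\right) \left(15 - 55\right) = \left(-4 + \left(21 + 338\right)\right) \left(-40\right) = \left(-4 + 359\right) \left(-40\right) = 355 \left(-40\right) = -14200$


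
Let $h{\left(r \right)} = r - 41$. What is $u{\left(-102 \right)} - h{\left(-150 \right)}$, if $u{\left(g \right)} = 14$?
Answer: $205$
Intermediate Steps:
$h{\left(r \right)} = -41 + r$
$u{\left(-102 \right)} - h{\left(-150 \right)} = 14 - \left(-41 - 150\right) = 14 - -191 = 14 + 191 = 205$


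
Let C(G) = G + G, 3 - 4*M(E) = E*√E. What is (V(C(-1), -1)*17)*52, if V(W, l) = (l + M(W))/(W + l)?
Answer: 221/3 - 442*I*√2/3 ≈ 73.667 - 208.36*I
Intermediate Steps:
M(E) = ¾ - E^(3/2)/4 (M(E) = ¾ - E*√E/4 = ¾ - E^(3/2)/4)
C(G) = 2*G
V(W, l) = (¾ + l - W^(3/2)/4)/(W + l) (V(W, l) = (l + (¾ - W^(3/2)/4))/(W + l) = (¾ + l - W^(3/2)/4)/(W + l))
(V(C(-1), -1)*17)*52 = (((¾ - 1 - (-2*I*√2)/4)/(2*(-1) - 1))*17)*52 = (((¾ - 1 - (-1)*I*√2/2)/(-2 - 1))*17)*52 = (((¾ - 1 - (-1)*I*√2/2)/(-3))*17)*52 = (-(¾ - 1 + I*√2/2)/3*17)*52 = (-(-¼ + I*√2/2)/3*17)*52 = ((1/12 - I*√2/6)*17)*52 = (17/12 - 17*I*√2/6)*52 = 221/3 - 442*I*√2/3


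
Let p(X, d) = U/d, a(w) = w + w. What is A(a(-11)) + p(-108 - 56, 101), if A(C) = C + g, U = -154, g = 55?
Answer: 3179/101 ≈ 31.475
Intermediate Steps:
a(w) = 2*w
A(C) = 55 + C (A(C) = C + 55 = 55 + C)
p(X, d) = -154/d
A(a(-11)) + p(-108 - 56, 101) = (55 + 2*(-11)) - 154/101 = (55 - 22) - 154*1/101 = 33 - 154/101 = 3179/101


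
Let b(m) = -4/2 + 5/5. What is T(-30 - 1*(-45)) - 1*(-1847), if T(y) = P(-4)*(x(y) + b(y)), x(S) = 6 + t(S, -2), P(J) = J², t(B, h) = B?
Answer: 2167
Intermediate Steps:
x(S) = 6 + S
b(m) = -1 (b(m) = -4*½ + 5*(⅕) = -2 + 1 = -1)
T(y) = 80 + 16*y (T(y) = (-4)²*((6 + y) - 1) = 16*(5 + y) = 80 + 16*y)
T(-30 - 1*(-45)) - 1*(-1847) = (80 + 16*(-30 - 1*(-45))) - 1*(-1847) = (80 + 16*(-30 + 45)) + 1847 = (80 + 16*15) + 1847 = (80 + 240) + 1847 = 320 + 1847 = 2167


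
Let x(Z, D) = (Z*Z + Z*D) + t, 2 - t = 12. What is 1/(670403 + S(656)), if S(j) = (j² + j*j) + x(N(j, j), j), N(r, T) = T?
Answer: 1/2391737 ≈ 4.1811e-7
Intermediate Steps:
t = -10 (t = 2 - 1*12 = 2 - 12 = -10)
x(Z, D) = -10 + Z² + D*Z (x(Z, D) = (Z*Z + Z*D) - 10 = (Z² + D*Z) - 10 = -10 + Z² + D*Z)
S(j) = -10 + 4*j² (S(j) = (j² + j*j) + (-10 + j² + j*j) = (j² + j²) + (-10 + j² + j²) = 2*j² + (-10 + 2*j²) = -10 + 4*j²)
1/(670403 + S(656)) = 1/(670403 + (-10 + 4*656²)) = 1/(670403 + (-10 + 4*430336)) = 1/(670403 + (-10 + 1721344)) = 1/(670403 + 1721334) = 1/2391737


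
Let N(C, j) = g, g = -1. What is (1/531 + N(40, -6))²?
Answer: 280900/281961 ≈ 0.99624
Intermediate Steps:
N(C, j) = -1
(1/531 + N(40, -6))² = (1/531 - 1)² = (-530/531)² = 280900/281961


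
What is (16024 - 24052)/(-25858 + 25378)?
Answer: 669/40 ≈ 16.725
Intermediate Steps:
(16024 - 24052)/(-25858 + 25378) = -8028/(-480) = -8028*(-1/480) = 669/40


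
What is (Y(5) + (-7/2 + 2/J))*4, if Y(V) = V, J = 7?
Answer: 50/7 ≈ 7.1429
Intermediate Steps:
(Y(5) + (-7/2 + 2/J))*4 = (5 + (-7/2 + 2/7))*4 = (5 - 45/14)*4 = (25/14)*4 = 50/7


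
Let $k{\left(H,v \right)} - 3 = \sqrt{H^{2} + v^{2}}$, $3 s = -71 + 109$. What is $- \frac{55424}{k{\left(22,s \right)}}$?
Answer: $\frac{1496448}{5719} - \frac{1662720 \sqrt{58}}{5719} \approx -1952.5$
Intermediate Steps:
$s = \frac{38}{3}$ ($s = \frac{-71 + 109}{3} = \frac{1}{3} \cdot 38 = \frac{38}{3} \approx 12.667$)
$k{\left(H,v \right)} = 3 + \sqrt{H^{2} + v^{2}}$
$- \frac{55424}{k{\left(22,s \right)}} = - \frac{55424}{3 + \sqrt{22^{2} + \left(\frac{38}{3}\right)^{2}}} = - \frac{55424}{3 + \sqrt{484 + \frac{1444}{9}}} = - \frac{55424}{3 + \sqrt{\frac{5800}{9}}} = - \frac{55424}{3 + \frac{10 \sqrt{58}}{3}}$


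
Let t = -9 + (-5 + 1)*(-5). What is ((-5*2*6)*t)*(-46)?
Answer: 30360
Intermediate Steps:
t = 11 (t = -9 - 4*(-5) = -9 + 20 = 11)
((-5*2*6)*t)*(-46) = ((-5*2*6)*11)*(-46) = ((-1*10*6)*11)*(-46) = (-10*6*11)*(-46) = -60*11*(-46) = -660*(-46) = 30360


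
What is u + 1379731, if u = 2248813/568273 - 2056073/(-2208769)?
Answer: 1731822115673856073/1255183785937 ≈ 1.3797e+6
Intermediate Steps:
u = 6135519213126/1255183785937 (u = 2248813*(1/568273) - 2056073*(-1/2208769) = 2248813/568273 + 2056073/2208769 = 6135519213126/1255183785937 ≈ 4.8881)
u + 1379731 = 6135519213126/1255183785937 + 1379731 = 1731822115673856073/1255183785937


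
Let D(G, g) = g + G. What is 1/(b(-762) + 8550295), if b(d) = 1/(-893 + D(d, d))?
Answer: 2417/20666063014 ≈ 1.1695e-7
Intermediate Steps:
D(G, g) = G + g
b(d) = 1/(-893 + 2*d) (b(d) = 1/(-893 + (d + d)) = 1/(-893 + 2*d))
1/(b(-762) + 8550295) = 1/(1/(-893 + 2*(-762)) + 8550295) = 1/(1/(-893 - 1524) + 8550295) = 1/(1/(-2417) + 8550295) = 1/(-1/2417 + 8550295) = 1/(20666063014/2417) = 2417/20666063014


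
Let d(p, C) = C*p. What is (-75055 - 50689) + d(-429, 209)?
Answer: -215405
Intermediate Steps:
(-75055 - 50689) + d(-429, 209) = (-75055 - 50689) + 209*(-429) = -125744 - 89661 = -215405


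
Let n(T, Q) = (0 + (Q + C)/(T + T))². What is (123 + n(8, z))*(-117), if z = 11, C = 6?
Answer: -3717909/256 ≈ -14523.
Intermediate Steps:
n(T, Q) = (6 + Q)²/(4*T²) (n(T, Q) = (0 + (Q + 6)/(T + T))² = (0 + (6 + Q)/((2*T)))² = (0 + (6 + Q)*(1/(2*T)))² = (0 + (6 + Q)/(2*T))² = ((6 + Q)/(2*T))² = (6 + Q)²/(4*T²))
(123 + n(8, z))*(-117) = (123 + (¼)*(6 + 11)²/8²)*(-117) = (123 + (¼)*(1/64)*17²)*(-117) = (123 + (¼)*(1/64)*289)*(-117) = (123 + 289/256)*(-117) = (31777/256)*(-117) = -3717909/256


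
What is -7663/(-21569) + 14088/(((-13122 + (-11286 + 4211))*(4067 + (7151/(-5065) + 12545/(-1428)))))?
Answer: 4539071770076387917/12782284122474723491 ≈ 0.35511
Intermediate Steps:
-7663/(-21569) + 14088/(((-13122 + (-11286 + 4211))*(4067 + (7151/(-5065) + 12545/(-1428))))) = -7663*(-1/21569) + 14088/(((-13122 - 7075)*(4067 + (7151*(-1/5065) + 12545*(-1/1428))))) = 7663/21569 + 14088/((-20197*(4067 + (-7151/5065 - 12545/1428)))) = 7663/21569 + 14088/((-20197*(4067 - 73752053/7232820))) = 7663/21569 + 14088/((-20197*29342126887/7232820)) = 7663/21569 + 14088/(-592622936736739/7232820) = 7663/21569 + 14088*(-7232820/592622936736739) = 7663/21569 - 101895968160/592622936736739 = 4539071770076387917/12782284122474723491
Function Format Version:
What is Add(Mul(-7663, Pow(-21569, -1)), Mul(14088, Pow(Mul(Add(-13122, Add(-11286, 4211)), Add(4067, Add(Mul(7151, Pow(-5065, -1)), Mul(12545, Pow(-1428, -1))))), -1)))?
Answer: Rational(4539071770076387917, 12782284122474723491) ≈ 0.35511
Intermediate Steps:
Add(Mul(-7663, Pow(-21569, -1)), Mul(14088, Pow(Mul(Add(-13122, Add(-11286, 4211)), Add(4067, Add(Mul(7151, Pow(-5065, -1)), Mul(12545, Pow(-1428, -1))))), -1))) = Add(Mul(-7663, Rational(-1, 21569)), Mul(14088, Pow(Mul(Add(-13122, -7075), Add(4067, Add(Mul(7151, Rational(-1, 5065)), Mul(12545, Rational(-1, 1428))))), -1))) = Add(Rational(7663, 21569), Mul(14088, Pow(Mul(-20197, Add(4067, Add(Rational(-7151, 5065), Rational(-12545, 1428)))), -1))) = Add(Rational(7663, 21569), Mul(14088, Pow(Mul(-20197, Add(4067, Rational(-73752053, 7232820))), -1))) = Add(Rational(7663, 21569), Mul(14088, Pow(Mul(-20197, Rational(29342126887, 7232820)), -1))) = Add(Rational(7663, 21569), Mul(14088, Pow(Rational(-592622936736739, 7232820), -1))) = Add(Rational(7663, 21569), Mul(14088, Rational(-7232820, 592622936736739))) = Add(Rational(7663, 21569), Rational(-101895968160, 592622936736739)) = Rational(4539071770076387917, 12782284122474723491)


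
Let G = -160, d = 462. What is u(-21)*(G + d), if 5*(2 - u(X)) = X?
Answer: 9362/5 ≈ 1872.4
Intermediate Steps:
u(X) = 2 - X/5
u(-21)*(G + d) = (2 - ⅕*(-21))*(-160 + 462) = (2 + 21/5)*302 = (31/5)*302 = 9362/5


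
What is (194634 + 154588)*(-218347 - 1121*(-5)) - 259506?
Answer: -74294446230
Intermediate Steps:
(194634 + 154588)*(-218347 - 1121*(-5)) - 259506 = 349222*(-218347 + 5605) - 259506 = 349222*(-212742) - 259506 = -74294186724 - 259506 = -74294446230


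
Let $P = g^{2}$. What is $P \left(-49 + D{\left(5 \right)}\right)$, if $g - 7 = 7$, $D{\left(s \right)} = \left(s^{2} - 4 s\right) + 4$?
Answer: $-7840$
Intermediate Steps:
$D{\left(s \right)} = 4 + s^{2} - 4 s$
$g = 14$ ($g = 7 + 7 = 14$)
$P = 196$ ($P = 14^{2} = 196$)
$P \left(-49 + D{\left(5 \right)}\right) = 196 \left(-49 + \left(4 + 5^{2} - 20\right)\right) = 196 \left(-49 + \left(4 + 25 - 20\right)\right) = 196 \left(-49 + 9\right) = 196 \left(-40\right) = -7840$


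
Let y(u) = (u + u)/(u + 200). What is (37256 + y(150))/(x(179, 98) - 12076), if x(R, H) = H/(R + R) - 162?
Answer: -46682842/15333871 ≈ -3.0444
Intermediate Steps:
x(R, H) = -162 + H/(2*R) (x(R, H) = H/((2*R)) - 162 = (1/(2*R))*H - 162 = H/(2*R) - 162 = -162 + H/(2*R))
y(u) = 2*u/(200 + u) (y(u) = (2*u)/(200 + u) = 2*u/(200 + u))
(37256 + y(150))/(x(179, 98) - 12076) = (37256 + 2*150/(200 + 150))/((-162 + (1/2)*98/179) - 12076) = (37256 + 2*150/350)/((-162 + (1/2)*98*(1/179)) - 12076) = (37256 + 2*150*(1/350))/((-162 + 49/179) - 12076) = (37256 + 6/7)/(-28949/179 - 12076) = 260798/(7*(-2190553/179)) = (260798/7)*(-179/2190553) = -46682842/15333871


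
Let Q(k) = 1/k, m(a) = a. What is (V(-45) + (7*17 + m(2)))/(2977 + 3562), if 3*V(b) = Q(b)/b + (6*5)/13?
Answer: 9616738/516417525 ≈ 0.018622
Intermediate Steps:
V(b) = 10/13 + 1/(3*b²) (V(b) = (1/(b*b) + (6*5)/13)/3 = (b⁻² + 30*(1/13))/3 = (b⁻² + 30/13)/3 = (30/13 + b⁻²)/3 = 10/13 + 1/(3*b²))
(V(-45) + (7*17 + m(2)))/(2977 + 3562) = ((10/13 + (⅓)/(-45)²) + (7*17 + 2))/(2977 + 3562) = ((10/13 + (⅓)*(1/2025)) + (119 + 2))/6539 = ((10/13 + 1/6075) + 121)*(1/6539) = (60763/78975 + 121)*(1/6539) = (9616738/78975)*(1/6539) = 9616738/516417525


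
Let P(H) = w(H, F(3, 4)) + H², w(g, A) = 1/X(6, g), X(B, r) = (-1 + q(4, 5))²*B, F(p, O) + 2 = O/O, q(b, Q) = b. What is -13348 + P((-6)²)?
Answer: -650807/54 ≈ -12052.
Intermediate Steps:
F(p, O) = -1 (F(p, O) = -2 + O/O = -2 + 1 = -1)
X(B, r) = 9*B (X(B, r) = (-1 + 4)²*B = 3²*B = 9*B)
w(g, A) = 1/54 (w(g, A) = 1/(9*6) = 1/54)
P(H) = 1/54 + H²
-13348 + P((-6)²) = -13348 + (1/54 + ((-6)²)²) = -13348 + (1/54 + 36²) = -13348 + (1/54 + 1296) = -13348 + 69985/54 = -650807/54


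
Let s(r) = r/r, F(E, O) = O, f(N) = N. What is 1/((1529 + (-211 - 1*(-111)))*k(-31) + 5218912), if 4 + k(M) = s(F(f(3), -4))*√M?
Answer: 5213196/27177475837687 - 1429*I*√31/27177475837687 ≈ 1.9182e-7 - 2.9275e-10*I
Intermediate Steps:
s(r) = 1
k(M) = -4 + √M (k(M) = -4 + 1*√M = -4 + √M)
1/((1529 + (-211 - 1*(-111)))*k(-31) + 5218912) = 1/((1529 + (-211 - 1*(-111)))*(-4 + √(-31)) + 5218912) = 1/((1529 + (-211 + 111))*(-4 + I*√31) + 5218912) = 1/((1529 - 100)*(-4 + I*√31) + 5218912) = 1/(1429*(-4 + I*√31) + 5218912) = 1/((-5716 + 1429*I*√31) + 5218912) = 1/(5213196 + 1429*I*√31)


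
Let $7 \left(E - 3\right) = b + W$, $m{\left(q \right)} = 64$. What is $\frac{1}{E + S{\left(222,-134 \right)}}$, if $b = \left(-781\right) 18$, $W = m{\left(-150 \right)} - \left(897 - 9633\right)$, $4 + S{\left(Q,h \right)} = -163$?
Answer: $- \frac{7}{6406} \approx -0.0010927$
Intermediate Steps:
$S{\left(Q,h \right)} = -167$ ($S{\left(Q,h \right)} = -4 - 163 = -167$)
$W = 8800$ ($W = 64 - \left(897 - 9633\right) = 64 - -8736 = 64 + 8736 = 8800$)
$b = -14058$
$E = - \frac{5237}{7}$ ($E = 3 + \frac{-14058 + 8800}{7} = 3 + \frac{1}{7} \left(-5258\right) = 3 - \frac{5258}{7} = - \frac{5237}{7} \approx -748.14$)
$\frac{1}{E + S{\left(222,-134 \right)}} = \frac{1}{- \frac{5237}{7} - 167} = \frac{1}{- \frac{6406}{7}} = - \frac{7}{6406}$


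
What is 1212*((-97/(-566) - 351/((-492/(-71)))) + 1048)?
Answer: 14027945247/11603 ≈ 1.2090e+6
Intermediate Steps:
1212*((-97/(-566) - 351/((-492/(-71)))) + 1048) = 1212*((-97*(-1/566) - 351/((-492*(-1/71)))) + 1048) = 1212*((97/566 - 351/492/71) + 1048) = 1212*((97/566 - 351*71/492) + 1048) = 1212*((97/566 - 8307/164) + 1048) = 1212*(-2342927/46412 + 1048) = 1212*(46296849/46412) = 14027945247/11603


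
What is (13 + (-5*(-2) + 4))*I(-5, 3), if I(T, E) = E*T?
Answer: -405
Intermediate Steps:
(13 + (-5*(-2) + 4))*I(-5, 3) = (13 + (-5*(-2) + 4))*(3*(-5)) = (13 + (10 + 4))*(-15) = (13 + 14)*(-15) = 27*(-15) = -405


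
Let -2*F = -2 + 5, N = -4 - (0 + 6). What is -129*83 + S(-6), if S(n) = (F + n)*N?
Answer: -10632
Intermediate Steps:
N = -10 (N = -4 - 1*6 = -4 - 6 = -10)
F = -3/2 (F = -(-2 + 5)/2 = -½*3 = -3/2 ≈ -1.5000)
S(n) = 15 - 10*n (S(n) = (-3/2 + n)*(-10) = 15 - 10*n)
-129*83 + S(-6) = -129*83 + (15 - 10*(-6)) = -10707 + (15 + 60) = -10707 + 75 = -10632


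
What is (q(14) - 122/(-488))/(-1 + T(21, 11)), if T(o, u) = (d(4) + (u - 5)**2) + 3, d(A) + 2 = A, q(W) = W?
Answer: 57/160 ≈ 0.35625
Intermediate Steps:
d(A) = -2 + A
T(o, u) = 5 + (-5 + u)**2 (T(o, u) = ((-2 + 4) + (u - 5)**2) + 3 = (2 + (-5 + u)**2) + 3 = 5 + (-5 + u)**2)
(q(14) - 122/(-488))/(-1 + T(21, 11)) = (14 - 122/(-488))/(-1 + (5 + (-5 + 11)**2)) = (14 - 122*(-1/488))/(-1 + (5 + 6**2)) = (14 + 1/4)/(-1 + (5 + 36)) = 57/(4*(-1 + 41)) = (57/4)/40 = (57/4)*(1/40) = 57/160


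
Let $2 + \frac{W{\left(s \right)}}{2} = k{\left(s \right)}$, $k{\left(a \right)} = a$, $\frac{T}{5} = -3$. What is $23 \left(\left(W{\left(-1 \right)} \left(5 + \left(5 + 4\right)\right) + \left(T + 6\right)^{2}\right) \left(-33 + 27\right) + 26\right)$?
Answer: $1012$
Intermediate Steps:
$T = -15$ ($T = 5 \left(-3\right) = -15$)
$W{\left(s \right)} = -4 + 2 s$
$23 \left(\left(W{\left(-1 \right)} \left(5 + \left(5 + 4\right)\right) + \left(T + 6\right)^{2}\right) \left(-33 + 27\right) + 26\right) = 23 \left(\left(\left(-4 + 2 \left(-1\right)\right) \left(5 + \left(5 + 4\right)\right) + \left(-15 + 6\right)^{2}\right) \left(-33 + 27\right) + 26\right) = 23 \left(\left(\left(-4 - 2\right) \left(5 + 9\right) + \left(-9\right)^{2}\right) \left(-6\right) + 26\right) = 23 \left(\left(\left(-6\right) 14 + 81\right) \left(-6\right) + 26\right) = 23 \left(\left(-84 + 81\right) \left(-6\right) + 26\right) = 23 \left(\left(-3\right) \left(-6\right) + 26\right) = 23 \left(18 + 26\right) = 23 \cdot 44 = 1012$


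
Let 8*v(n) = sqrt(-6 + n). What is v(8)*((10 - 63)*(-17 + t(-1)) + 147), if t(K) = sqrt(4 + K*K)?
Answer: sqrt(2)*(1048 - 53*sqrt(5))/8 ≈ 164.31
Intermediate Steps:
v(n) = sqrt(-6 + n)/8
t(K) = sqrt(4 + K**2)
v(8)*((10 - 63)*(-17 + t(-1)) + 147) = (sqrt(-6 + 8)/8)*((10 - 63)*(-17 + sqrt(4 + (-1)**2)) + 147) = (sqrt(2)/8)*(-53*(-17 + sqrt(4 + 1)) + 147) = (sqrt(2)/8)*(-53*(-17 + sqrt(5)) + 147) = (sqrt(2)/8)*((901 - 53*sqrt(5)) + 147) = (sqrt(2)/8)*(1048 - 53*sqrt(5)) = sqrt(2)*(1048 - 53*sqrt(5))/8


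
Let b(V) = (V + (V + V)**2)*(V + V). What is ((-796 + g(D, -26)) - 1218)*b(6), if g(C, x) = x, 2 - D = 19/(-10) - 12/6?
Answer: -3672000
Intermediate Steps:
D = 59/10 (D = 2 - (19/(-10) - 12/6) = 2 - (19*(-1/10) - 12*1/6) = 2 - (-19/10 - 2) = 2 - 1*(-39/10) = 2 + 39/10 = 59/10 ≈ 5.9000)
b(V) = 2*V*(V + 4*V**2) (b(V) = (V + (2*V)**2)*(2*V) = (V + 4*V**2)*(2*V) = 2*V*(V + 4*V**2))
((-796 + g(D, -26)) - 1218)*b(6) = ((-796 - 26) - 1218)*(6**2*(2 + 8*6)) = (-822 - 1218)*(36*(2 + 48)) = -73440*50 = -2040*1800 = -3672000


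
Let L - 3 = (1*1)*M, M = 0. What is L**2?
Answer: 9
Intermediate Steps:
L = 3 (L = 3 + (1*1)*0 = 3 + 1*0 = 3 + 0 = 3)
L**2 = 3**2 = 9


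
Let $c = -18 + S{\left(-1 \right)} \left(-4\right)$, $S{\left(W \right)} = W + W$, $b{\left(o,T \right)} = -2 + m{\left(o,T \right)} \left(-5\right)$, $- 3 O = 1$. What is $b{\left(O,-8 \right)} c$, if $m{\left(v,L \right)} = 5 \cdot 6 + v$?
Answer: $\frac{4510}{3} \approx 1503.3$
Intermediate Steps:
$O = - \frac{1}{3}$ ($O = \left(- \frac{1}{3}\right) 1 = - \frac{1}{3} \approx -0.33333$)
$m{\left(v,L \right)} = 30 + v$
$b{\left(o,T \right)} = -152 - 5 o$ ($b{\left(o,T \right)} = -2 + \left(30 + o\right) \left(-5\right) = -2 - \left(150 + 5 o\right) = -152 - 5 o$)
$S{\left(W \right)} = 2 W$
$c = -10$ ($c = -18 + 2 \left(-1\right) \left(-4\right) = -18 - -8 = -18 + 8 = -10$)
$b{\left(O,-8 \right)} c = \left(-152 - - \frac{5}{3}\right) \left(-10\right) = \left(-152 + \frac{5}{3}\right) \left(-10\right) = \left(- \frac{451}{3}\right) \left(-10\right) = \frac{4510}{3}$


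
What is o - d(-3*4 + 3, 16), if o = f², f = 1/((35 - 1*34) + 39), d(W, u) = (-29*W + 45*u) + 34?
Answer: -1623999/1600 ≈ -1015.0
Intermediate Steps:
d(W, u) = 34 - 29*W + 45*u
f = 1/40 (f = 1/((35 - 34) + 39) = 1/(1 + 39) = 1/40 ≈ 0.025000)
o = 1/1600 (o = (1/40)² = 1/1600 ≈ 0.00062500)
o - d(-3*4 + 3, 16) = 1/1600 - (34 - 29*(-3*4 + 3) + 45*16) = 1/1600 - (34 - 29*(-12 + 3) + 720) = 1/1600 - (34 - 29*(-9) + 720) = 1/1600 - (34 + 261 + 720) = 1/1600 - 1*1015 = 1/1600 - 1015 = -1623999/1600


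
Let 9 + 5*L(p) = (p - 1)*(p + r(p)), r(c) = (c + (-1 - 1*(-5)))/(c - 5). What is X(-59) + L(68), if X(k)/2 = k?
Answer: 5647/7 ≈ 806.71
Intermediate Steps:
X(k) = 2*k
r(c) = (4 + c)/(-5 + c) (r(c) = (c + (-1 + 5))/(-5 + c) = (c + 4)/(-5 + c) = (4 + c)/(-5 + c))
L(p) = -9/5 + (-1 + p)*(p + (4 + p)/(-5 + p))/5 (L(p) = -9/5 + ((p - 1)*(p + (4 + p)/(-5 + p)))/5 = -9/5 + ((-1 + p)*(p + (4 + p)/(-5 + p)))/5 = -9/5 + (-1 + p)*(p + (4 + p)/(-5 + p))/5)
X(-59) + L(68) = 2*(-59) + (41 + 68³ - 1*68 - 5*68²)/(5*(-5 + 68)) = -118 + (⅕)*(41 + 314432 - 68 - 5*4624)/63 = -118 + (⅕)*(1/63)*(41 + 314432 - 68 - 23120) = -118 + (⅕)*(1/63)*291285 = -118 + 6473/7 = 5647/7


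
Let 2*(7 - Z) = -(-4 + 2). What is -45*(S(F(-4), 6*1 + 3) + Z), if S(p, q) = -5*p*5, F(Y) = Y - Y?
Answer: -270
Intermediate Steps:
F(Y) = 0
S(p, q) = -25*p
Z = 6 (Z = 7 - (-1)*(-4 + 2)/2 = 7 - (-1)*(-2)/2 = 7 - ½*2 = 7 - 1 = 6)
-45*(S(F(-4), 6*1 + 3) + Z) = -45*(-25*0 + 6) = -45*(0 + 6) = -45*6 = -270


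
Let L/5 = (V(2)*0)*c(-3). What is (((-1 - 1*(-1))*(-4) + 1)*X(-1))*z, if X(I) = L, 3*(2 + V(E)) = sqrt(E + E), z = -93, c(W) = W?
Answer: 0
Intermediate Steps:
V(E) = -2 + sqrt(2)*sqrt(E)/3 (V(E) = -2 + sqrt(E + E)/3 = -2 + sqrt(2*E)/3 = -2 + (sqrt(2)*sqrt(E))/3 = -2 + sqrt(2)*sqrt(E)/3)
L = 0 (L = 5*(((-2 + sqrt(2)*sqrt(2)/3)*0)*(-3)) = 5*(((-2 + 2/3)*0)*(-3)) = 5*(-4/3*0*(-3)) = 5*(0*(-3)) = 5*0 = 0)
X(I) = 0
(((-1 - 1*(-1))*(-4) + 1)*X(-1))*z = (((-1 - 1*(-1))*(-4) + 1)*0)*(-93) = (((-1 + 1)*(-4) + 1)*0)*(-93) = ((0*(-4) + 1)*0)*(-93) = ((0 + 1)*0)*(-93) = (1*0)*(-93) = 0*(-93) = 0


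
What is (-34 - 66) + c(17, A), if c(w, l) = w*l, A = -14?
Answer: -338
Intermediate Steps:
c(w, l) = l*w
(-34 - 66) + c(17, A) = (-34 - 66) - 14*17 = -100 - 238 = -338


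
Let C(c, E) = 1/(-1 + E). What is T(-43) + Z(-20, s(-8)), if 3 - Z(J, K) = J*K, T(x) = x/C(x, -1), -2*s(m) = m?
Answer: 169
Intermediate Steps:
s(m) = -m/2
T(x) = -2*x (T(x) = x/(1/(-1 - 1)) = x/(1/(-2)) = x/(-½) = x*(-2) = -2*x)
Z(J, K) = 3 - J*K
T(-43) + Z(-20, s(-8)) = -2*(-43) + (3 - 1*(-20)*(-½*(-8))) = 86 + (3 - 1*(-20)*4) = 86 + (3 + 80) = 86 + 83 = 169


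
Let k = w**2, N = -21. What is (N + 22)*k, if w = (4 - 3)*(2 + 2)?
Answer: 16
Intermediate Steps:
w = 4 (w = 1*4 = 4)
k = 16 (k = 4**2 = 16)
(N + 22)*k = (-21 + 22)*16 = 1*16 = 16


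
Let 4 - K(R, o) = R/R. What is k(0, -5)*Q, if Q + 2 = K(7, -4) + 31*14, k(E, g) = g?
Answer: -2175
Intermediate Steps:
K(R, o) = 3 (K(R, o) = 4 - R/R = 4 - 1*1 = 4 - 1 = 3)
Q = 435 (Q = -2 + (3 + 31*14) = -2 + (3 + 434) = -2 + 437 = 435)
k(0, -5)*Q = -5*435 = -2175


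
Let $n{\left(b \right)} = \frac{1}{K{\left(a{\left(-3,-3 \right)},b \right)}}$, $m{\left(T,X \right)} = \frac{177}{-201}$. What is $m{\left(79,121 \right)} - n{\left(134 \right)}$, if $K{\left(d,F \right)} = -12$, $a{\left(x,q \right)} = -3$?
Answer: $- \frac{641}{804} \approx -0.79726$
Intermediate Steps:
$m{\left(T,X \right)} = - \frac{59}{67}$ ($m{\left(T,X \right)} = 177 \left(- \frac{1}{201}\right) = - \frac{59}{67}$)
$n{\left(b \right)} = - \frac{1}{12}$ ($n{\left(b \right)} = \frac{1}{-12} = - \frac{1}{12}$)
$m{\left(79,121 \right)} - n{\left(134 \right)} = - \frac{59}{67} - - \frac{1}{12} = - \frac{59}{67} + \frac{1}{12} = - \frac{641}{804}$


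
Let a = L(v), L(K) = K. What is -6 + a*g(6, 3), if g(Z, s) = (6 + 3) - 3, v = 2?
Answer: 6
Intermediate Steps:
a = 2
g(Z, s) = 6 (g(Z, s) = 9 - 3 = 6)
-6 + a*g(6, 3) = -6 + 2*6 = -6 + 12 = 6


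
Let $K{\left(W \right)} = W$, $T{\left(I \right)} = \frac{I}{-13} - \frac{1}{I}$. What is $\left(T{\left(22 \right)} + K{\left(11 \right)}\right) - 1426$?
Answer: $- \frac{405187}{286} \approx -1416.7$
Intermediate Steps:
$T{\left(I \right)} = - \frac{1}{I} - \frac{I}{13}$ ($T{\left(I \right)} = I \left(- \frac{1}{13}\right) - \frac{1}{I} = - \frac{I}{13} - \frac{1}{I} = - \frac{1}{I} - \frac{I}{13}$)
$\left(T{\left(22 \right)} + K{\left(11 \right)}\right) - 1426 = \left(\left(- \frac{1}{22} - \frac{22}{13}\right) + 11\right) - 1426 = \left(- \frac{497}{286} + 11\right) - 1426 = \frac{2649}{286} - 1426 = - \frac{405187}{286}$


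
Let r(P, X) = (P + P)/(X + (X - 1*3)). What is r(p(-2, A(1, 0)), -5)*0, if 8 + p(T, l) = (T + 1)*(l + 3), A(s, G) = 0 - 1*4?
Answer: 0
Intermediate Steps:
A(s, G) = -4 (A(s, G) = 0 - 4 = -4)
p(T, l) = -8 + (1 + T)*(3 + l) (p(T, l) = -8 + (T + 1)*(l + 3) = -8 + (1 + T)*(3 + l))
r(P, X) = 2*P/(-3 + 2*X) (r(P, X) = (2*P)/(X + (X - 3)) = (2*P)/(X + (-3 + X)) = (2*P)/(-3 + 2*X) = 2*P/(-3 + 2*X))
r(p(-2, A(1, 0)), -5)*0 = (2*(-5 - 4 + 3*(-2) - 2*(-4))/(-3 + 2*(-5)))*0 = (2*(-5 - 4 - 6 + 8)/(-3 - 10))*0 = (2*(-7)/(-13))*0 = (2*(-7)*(-1/13))*0 = (14/13)*0 = 0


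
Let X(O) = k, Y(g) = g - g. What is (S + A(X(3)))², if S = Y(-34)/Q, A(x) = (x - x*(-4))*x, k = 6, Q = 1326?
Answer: 32400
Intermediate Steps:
Y(g) = 0
X(O) = 6
A(x) = 5*x² (A(x) = (x + 4*x)*x = (5*x)*x = 5*x²)
S = 0 (S = 0/1326 = 0*(1/1326) = 0)
(S + A(X(3)))² = (0 + 5*6²)² = (0 + 5*36)² = (0 + 180)² = 180² = 32400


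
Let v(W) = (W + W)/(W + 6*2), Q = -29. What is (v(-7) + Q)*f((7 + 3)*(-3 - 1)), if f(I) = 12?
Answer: -1908/5 ≈ -381.60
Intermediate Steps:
v(W) = 2*W/(12 + W) (v(W) = (2*W)/(W + 12) = (2*W)/(12 + W) = 2*W/(12 + W))
(v(-7) + Q)*f((7 + 3)*(-3 - 1)) = (2*(-7)/(12 - 7) - 29)*12 = (2*(-7)/5 - 29)*12 = (2*(-7)*(⅕) - 29)*12 = (-14/5 - 29)*12 = -159/5*12 = -1908/5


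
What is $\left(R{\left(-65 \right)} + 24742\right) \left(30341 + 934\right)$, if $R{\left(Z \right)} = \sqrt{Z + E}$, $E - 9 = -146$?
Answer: $773806050 + 31275 i \sqrt{202} \approx 7.7381 \cdot 10^{8} + 4.445 \cdot 10^{5} i$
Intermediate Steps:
$E = -137$ ($E = 9 - 146 = -137$)
$R{\left(Z \right)} = \sqrt{-137 + Z}$ ($R{\left(Z \right)} = \sqrt{Z - 137} = \sqrt{-137 + Z}$)
$\left(R{\left(-65 \right)} + 24742\right) \left(30341 + 934\right) = \left(\sqrt{-137 - 65} + 24742\right) \left(30341 + 934\right) = \left(\sqrt{-202} + 24742\right) 31275 = \left(i \sqrt{202} + 24742\right) 31275 = \left(24742 + i \sqrt{202}\right) 31275 = 773806050 + 31275 i \sqrt{202}$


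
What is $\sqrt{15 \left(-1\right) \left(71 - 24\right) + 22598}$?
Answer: $\sqrt{21893} \approx 147.96$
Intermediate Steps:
$\sqrt{15 \left(-1\right) \left(71 - 24\right) + 22598} = \sqrt{\left(-15\right) 47 + 22598} = \sqrt{-705 + 22598} = \sqrt{21893}$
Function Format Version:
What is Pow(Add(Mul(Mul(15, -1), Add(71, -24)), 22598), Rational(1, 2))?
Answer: Pow(21893, Rational(1, 2)) ≈ 147.96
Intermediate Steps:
Pow(Add(Mul(Mul(15, -1), Add(71, -24)), 22598), Rational(1, 2)) = Pow(Add(Mul(-15, 47), 22598), Rational(1, 2)) = Pow(Add(-705, 22598), Rational(1, 2)) = Pow(21893, Rational(1, 2))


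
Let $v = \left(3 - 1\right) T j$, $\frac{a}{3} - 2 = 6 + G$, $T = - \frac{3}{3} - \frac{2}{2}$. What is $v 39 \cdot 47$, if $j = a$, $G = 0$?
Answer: $-175968$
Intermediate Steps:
$T = -2$ ($T = \left(-3\right) \frac{1}{3} - 1 = -1 - 1 = -2$)
$a = 24$ ($a = 6 + 3 \left(6 + 0\right) = 6 + 3 \cdot 6 = 6 + 18 = 24$)
$j = 24$
$v = -96$ ($v = \left(3 - 1\right) \left(-2\right) 24 = 2 \left(-2\right) 24 = \left(-4\right) 24 = -96$)
$v 39 \cdot 47 = \left(-96\right) 39 \cdot 47 = \left(-3744\right) 47 = -175968$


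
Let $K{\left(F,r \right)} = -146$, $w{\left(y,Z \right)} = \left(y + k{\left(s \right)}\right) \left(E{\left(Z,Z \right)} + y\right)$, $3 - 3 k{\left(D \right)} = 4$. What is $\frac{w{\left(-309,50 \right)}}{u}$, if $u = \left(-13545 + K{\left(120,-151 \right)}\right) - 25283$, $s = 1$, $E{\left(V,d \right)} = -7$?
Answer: $- \frac{146624}{58461} \approx -2.5081$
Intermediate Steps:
$k{\left(D \right)} = - \frac{1}{3}$ ($k{\left(D \right)} = 1 - \frac{4}{3} = - \frac{1}{3}$)
$w{\left(y,Z \right)} = \left(-7 + y\right) \left(- \frac{1}{3} + y\right)$ ($w{\left(y,Z \right)} = \left(y - \frac{1}{3}\right) \left(-7 + y\right) = \left(- \frac{1}{3} + y\right) \left(-7 + y\right) = \left(-7 + y\right) \left(- \frac{1}{3} + y\right)$)
$u = -38974$ ($u = \left(-13545 - 146\right) - 25283 = -13691 - 25283 = -38974$)
$\frac{w{\left(-309,50 \right)}}{u} = \frac{\frac{7}{3} + \left(-309\right)^{2} - -2266}{-38974} = \left(\frac{7}{3} + 95481 + 2266\right) \left(- \frac{1}{38974}\right) = \frac{293248}{3} \left(- \frac{1}{38974}\right) = - \frac{146624}{58461}$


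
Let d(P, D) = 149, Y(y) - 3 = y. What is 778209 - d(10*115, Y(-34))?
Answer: 778060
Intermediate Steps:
Y(y) = 3 + y
778209 - d(10*115, Y(-34)) = 778209 - 1*149 = 778209 - 149 = 778060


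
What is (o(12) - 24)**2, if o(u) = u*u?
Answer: 14400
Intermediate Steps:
o(u) = u**2
(o(12) - 24)**2 = (12**2 - 24)**2 = (144 - 24)**2 = 120**2 = 14400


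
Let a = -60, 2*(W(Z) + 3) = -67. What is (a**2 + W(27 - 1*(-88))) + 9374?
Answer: 25875/2 ≈ 12938.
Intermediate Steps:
W(Z) = -73/2 (W(Z) = -3 + (1/2)*(-67) = -3 - 67/2 = -73/2)
(a**2 + W(27 - 1*(-88))) + 9374 = ((-60)**2 - 73/2) + 9374 = (3600 - 73/2) + 9374 = 7127/2 + 9374 = 25875/2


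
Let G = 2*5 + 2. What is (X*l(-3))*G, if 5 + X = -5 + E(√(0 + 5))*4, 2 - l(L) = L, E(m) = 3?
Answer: 120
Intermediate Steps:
l(L) = 2 - L
G = 12 (G = 10 + 2 = 12)
X = 2 (X = -5 + (-5 + 3*4) = -5 + (-5 + 12) = -5 + 7 = 2)
(X*l(-3))*G = (2*(2 - 1*(-3)))*12 = (2*(2 + 3))*12 = (2*5)*12 = 10*12 = 120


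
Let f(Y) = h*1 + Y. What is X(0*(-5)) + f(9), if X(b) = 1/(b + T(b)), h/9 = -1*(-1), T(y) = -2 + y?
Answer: 35/2 ≈ 17.500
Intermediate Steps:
h = 9 (h = 9*(-1*(-1)) = 9*1 = 9)
X(b) = 1/(-2 + 2*b) (X(b) = 1/(b + (-2 + b)) = 1/(-2 + 2*b))
f(Y) = 9 + Y (f(Y) = 9*1 + Y = 9 + Y)
X(0*(-5)) + f(9) = 1/(2*(-1 + 0*(-5))) + (9 + 9) = 1/(2*(-1 + 0)) + 18 = (½)/(-1) + 18 = (½)*(-1) + 18 = -½ + 18 = 35/2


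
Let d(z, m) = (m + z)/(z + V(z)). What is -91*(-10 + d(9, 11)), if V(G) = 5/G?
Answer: 30940/43 ≈ 719.54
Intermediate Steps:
d(z, m) = (m + z)/(z + 5/z)
-91*(-10 + d(9, 11)) = -91*(-10 + 9*(11 + 9)/(5 + 9**2)) = -91*(-10 + 9*20/(5 + 81)) = -91*(-10 + 9*20/86) = -91*(-10 + 9*(1/86)*20) = -91*(-10 + 90/43) = -91*(-340/43) = 30940/43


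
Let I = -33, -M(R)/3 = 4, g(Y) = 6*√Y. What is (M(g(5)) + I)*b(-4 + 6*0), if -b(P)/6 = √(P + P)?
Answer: 540*I*√2 ≈ 763.68*I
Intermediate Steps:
M(R) = -12 (M(R) = -3*4 = -12)
b(P) = -6*√2*√P (b(P) = -6*√(P + P) = -6*√2*√P)
(M(g(5)) + I)*b(-4 + 6*0) = (-12 - 33)*(-6*√2*√(-4 + 6*0)) = -(-270)*√2*√(-4 + 0) = -(-270)*√2*√(-4) = -(-270)*√2*2*I = -(-540)*I*√2 = 540*I*√2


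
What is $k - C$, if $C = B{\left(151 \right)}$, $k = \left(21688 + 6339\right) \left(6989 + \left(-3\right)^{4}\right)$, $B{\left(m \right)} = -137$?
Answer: $198151027$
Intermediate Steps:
$k = 198150890$ ($k = 28027 \left(6989 + 81\right) = 28027 \cdot 7070 = 198150890$)
$C = -137$
$k - C = 198150890 - -137 = 198150890 + 137 = 198151027$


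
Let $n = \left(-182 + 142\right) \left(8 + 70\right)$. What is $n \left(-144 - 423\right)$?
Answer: $1769040$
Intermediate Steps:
$n = -3120$ ($n = \left(-40\right) 78 = -3120$)
$n \left(-144 - 423\right) = - 3120 \left(-144 - 423\right) = \left(-3120\right) \left(-567\right) = 1769040$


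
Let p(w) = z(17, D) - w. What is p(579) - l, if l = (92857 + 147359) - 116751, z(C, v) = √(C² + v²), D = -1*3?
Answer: -124044 + √298 ≈ -1.2403e+5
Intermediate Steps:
D = -3
p(w) = √298 - w (p(w) = √(17² + (-3)²) - w = √(289 + 9) - w = √298 - w)
l = 123465 (l = 240216 - 116751 = 123465)
p(579) - l = (√298 - 1*579) - 1*123465 = (√298 - 579) - 123465 = (-579 + √298) - 123465 = -124044 + √298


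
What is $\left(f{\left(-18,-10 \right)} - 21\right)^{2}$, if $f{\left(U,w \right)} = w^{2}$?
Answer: $6241$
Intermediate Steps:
$\left(f{\left(-18,-10 \right)} - 21\right)^{2} = \left(\left(-10\right)^{2} - 21\right)^{2} = \left(100 - 21\right)^{2} = 79^{2} = 6241$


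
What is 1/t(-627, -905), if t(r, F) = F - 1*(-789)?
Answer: -1/116 ≈ -0.0086207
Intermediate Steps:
t(r, F) = 789 + F (t(r, F) = F + 789 = 789 + F)
1/t(-627, -905) = 1/(789 - 905) = 1/(-116) = -1/116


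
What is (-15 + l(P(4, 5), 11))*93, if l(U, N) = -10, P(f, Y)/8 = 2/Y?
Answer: -2325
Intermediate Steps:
P(f, Y) = 16/Y (P(f, Y) = 8*(2/Y) = 16/Y)
(-15 + l(P(4, 5), 11))*93 = (-15 - 10)*93 = -25*93 = -2325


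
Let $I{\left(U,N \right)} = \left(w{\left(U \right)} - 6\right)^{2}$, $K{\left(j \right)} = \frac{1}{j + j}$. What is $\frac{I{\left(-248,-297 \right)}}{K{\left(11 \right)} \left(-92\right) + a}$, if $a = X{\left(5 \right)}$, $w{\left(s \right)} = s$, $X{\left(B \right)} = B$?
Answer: $\frac{709676}{9} \approx 78853.0$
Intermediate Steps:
$a = 5$
$K{\left(j \right)} = \frac{1}{2 j}$
$I{\left(U,N \right)} = \left(-6 + U\right)^{2}$ ($I{\left(U,N \right)} = \left(U - 6\right)^{2} = \left(-6 + U\right)^{2}$)
$\frac{I{\left(-248,-297 \right)}}{K{\left(11 \right)} \left(-92\right) + a} = \frac{\left(-6 - 248\right)^{2}}{\frac{1}{2 \cdot 11} \left(-92\right) + 5} = \frac{\left(-254\right)^{2}}{\frac{1}{2} \cdot \frac{1}{11} \left(-92\right) + 5} = \frac{64516}{\frac{1}{22} \left(-92\right) + 5} = \frac{64516}{- \frac{46}{11} + 5} = \frac{64516}{\frac{9}{11}} = 64516 \cdot \frac{11}{9} = \frac{709676}{9}$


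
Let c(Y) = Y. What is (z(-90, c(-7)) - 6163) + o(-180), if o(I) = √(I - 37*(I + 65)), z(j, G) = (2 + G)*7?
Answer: -6198 + 5*√163 ≈ -6134.2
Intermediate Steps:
z(j, G) = 14 + 7*G
o(I) = √(-2405 - 36*I) (o(I) = √(I - 37*(65 + I)) = √(I + (-2405 - 37*I)) = √(-2405 - 36*I))
(z(-90, c(-7)) - 6163) + o(-180) = ((14 + 7*(-7)) - 6163) + √(-2405 - 36*(-180)) = ((14 - 49) - 6163) + √(-2405 + 6480) = (-35 - 6163) + √4075 = -6198 + 5*√163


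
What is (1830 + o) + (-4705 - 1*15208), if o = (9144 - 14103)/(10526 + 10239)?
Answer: -375498454/20765 ≈ -18083.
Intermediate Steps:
o = -4959/20765 ≈ -0.23882
(1830 + o) + (-4705 - 1*15208) = (1830 - 4959/20765) + (-4705 - 1*15208) = 37994991/20765 + (-4705 - 15208) = 37994991/20765 - 19913 = -375498454/20765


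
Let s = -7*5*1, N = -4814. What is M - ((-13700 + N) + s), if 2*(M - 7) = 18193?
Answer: 55305/2 ≈ 27653.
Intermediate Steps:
M = 18207/2 (M = 7 + (½)*18193 = 7 + 18193/2 = 18207/2 ≈ 9103.5)
s = -35 (s = -35*1 = -35)
M - ((-13700 + N) + s) = 18207/2 - ((-13700 - 4814) - 35) = 18207/2 - (-18514 - 35) = 18207/2 - 1*(-18549) = 18207/2 + 18549 = 55305/2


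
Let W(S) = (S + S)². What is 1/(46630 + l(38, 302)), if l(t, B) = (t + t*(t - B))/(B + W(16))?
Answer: 663/30910693 ≈ 2.1449e-5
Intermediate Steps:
W(S) = 4*S² (W(S) = (2*S)² = 4*S²)
l(t, B) = (t + t*(t - B))/(1024 + B) (l(t, B) = (t + t*(t - B))/(B + 4*16²) = (t + t*(t - B))/(B + 4*256) = (t + t*(t - B))/(B + 1024) = (t + t*(t - B))/(1024 + B))
1/(46630 + l(38, 302)) = 1/(46630 + 38*(1 + 38 - 1*302)/(1024 + 302)) = 1/(46630 + 38*(1 + 38 - 302)/1326) = 1/(46630 + 38*(1/1326)*(-263)) = 1/(46630 - 4997/663) = 1/(30910693/663) = 663/30910693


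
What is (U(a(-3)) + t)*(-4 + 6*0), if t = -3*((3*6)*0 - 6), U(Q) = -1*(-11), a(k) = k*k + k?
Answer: -116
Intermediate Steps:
a(k) = k + k**2 (a(k) = k**2 + k = k + k**2)
U(Q) = 11
t = 18 (t = -3*(18*0 - 6) = -3*(0 - 6) = -3*(-6) = 18)
(U(a(-3)) + t)*(-4 + 6*0) = (11 + 18)*(-4 + 6*0) = 29*(-4 + 0) = 29*(-4) = -116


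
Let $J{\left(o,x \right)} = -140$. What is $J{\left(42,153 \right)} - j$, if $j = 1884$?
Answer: $-2024$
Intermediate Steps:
$J{\left(42,153 \right)} - j = -140 - 1884 = -2024$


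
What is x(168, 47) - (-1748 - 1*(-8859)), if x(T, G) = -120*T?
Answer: -27271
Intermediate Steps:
x(168, 47) - (-1748 - 1*(-8859)) = -120*168 - (-1748 - 1*(-8859)) = -20160 - (-1748 + 8859) = -20160 - 1*7111 = -20160 - 7111 = -27271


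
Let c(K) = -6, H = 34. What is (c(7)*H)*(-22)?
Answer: 4488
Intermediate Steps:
(c(7)*H)*(-22) = -6*34*(-22) = -204*(-22) = 4488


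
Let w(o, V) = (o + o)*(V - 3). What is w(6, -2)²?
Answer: 3600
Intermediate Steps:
w(o, V) = 2*o*(-3 + V) (w(o, V) = (2*o)*(-3 + V) = 2*o*(-3 + V))
w(6, -2)² = (2*6*(-3 - 2))² = (2*6*(-5))² = (-60)² = 3600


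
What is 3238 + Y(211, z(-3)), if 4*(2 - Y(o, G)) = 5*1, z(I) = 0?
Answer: 12955/4 ≈ 3238.8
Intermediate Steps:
Y(o, G) = ¾ (Y(o, G) = 2 - 5/4 = ¾)
3238 + Y(211, z(-3)) = 3238 + ¾ = 12955/4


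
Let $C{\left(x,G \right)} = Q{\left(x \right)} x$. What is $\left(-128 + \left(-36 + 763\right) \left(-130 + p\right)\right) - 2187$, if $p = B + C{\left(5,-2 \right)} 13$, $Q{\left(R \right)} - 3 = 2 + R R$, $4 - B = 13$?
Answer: $1314282$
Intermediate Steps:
$B = -9$ ($B = 4 - 13 = -9$)
$Q{\left(R \right)} = 5 + R^{2}$ ($Q{\left(R \right)} = 3 + \left(2 + R R\right) = 3 + \left(2 + R^{2}\right) = 5 + R^{2}$)
$C{\left(x,G \right)} = x \left(5 + x^{2}\right)$ ($C{\left(x,G \right)} = \left(5 + x^{2}\right) x = x \left(5 + x^{2}\right)$)
$p = 1941$ ($p = -9 + 5 \left(5 + 5^{2}\right) 13 = -9 + 5 \left(5 + 25\right) 13 = -9 + 5 \cdot 30 \cdot 13 = -9 + 150 \cdot 13 = -9 + 1950 = 1941$)
$\left(-128 + \left(-36 + 763\right) \left(-130 + p\right)\right) - 2187 = \left(-128 + \left(-36 + 763\right) \left(-130 + 1941\right)\right) - 2187 = \left(-128 + 727 \cdot 1811\right) - 2187 = \left(-128 + 1316597\right) - 2187 = 1316469 - 2187 = 1314282$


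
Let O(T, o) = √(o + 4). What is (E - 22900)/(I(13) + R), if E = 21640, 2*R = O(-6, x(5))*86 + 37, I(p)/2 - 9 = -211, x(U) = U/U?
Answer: 1942920/557461 + 216720*√5/557461 ≈ 4.3546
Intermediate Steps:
x(U) = 1
I(p) = -404 (I(p) = 18 + 2*(-211) = 18 - 422 = -404)
O(T, o) = √(4 + o)
R = 37/2 + 43*√5 (R = (√(4 + 1)*86 + 37)/2 = (√5*86 + 37)/2 = (86*√5 + 37)/2 = (37 + 86*√5)/2 = 37/2 + 43*√5 ≈ 114.65)
(E - 22900)/(I(13) + R) = (21640 - 22900)/(-404 + (37/2 + 43*√5)) = -1260/(-771/2 + 43*√5)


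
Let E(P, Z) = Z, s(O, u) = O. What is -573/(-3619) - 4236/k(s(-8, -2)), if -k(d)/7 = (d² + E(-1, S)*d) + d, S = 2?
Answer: 553233/36190 ≈ 15.287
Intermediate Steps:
k(d) = -21*d - 7*d² (k(d) = -7*((d² + 2*d) + d) = -7*(d² + 3*d) = -21*d - 7*d²)
-573/(-3619) - 4236/k(s(-8, -2)) = -573/(-3619) - 4236*1/(56*(3 - 8)) = -573*(-1/3619) - 4236/((-7*(-8)*(-5))) = 573/3619 - 4236/(-280) = 573/3619 - 4236*(-1/280) = 573/3619 + 1059/70 = 553233/36190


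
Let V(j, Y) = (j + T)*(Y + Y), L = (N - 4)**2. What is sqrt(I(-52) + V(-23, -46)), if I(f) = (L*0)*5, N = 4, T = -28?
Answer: 2*sqrt(1173) ≈ 68.498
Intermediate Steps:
L = 0 (L = (4 - 4)**2 = 0**2 = 0)
V(j, Y) = 2*Y*(-28 + j) (V(j, Y) = (j - 28)*(Y + Y) = (-28 + j)*(2*Y) = 2*Y*(-28 + j))
I(f) = 0 (I(f) = (0*0)*5 = 0*5 = 0)
sqrt(I(-52) + V(-23, -46)) = sqrt(0 + 2*(-46)*(-28 - 23)) = sqrt(0 + 2*(-46)*(-51)) = sqrt(0 + 4692) = sqrt(4692) = 2*sqrt(1173)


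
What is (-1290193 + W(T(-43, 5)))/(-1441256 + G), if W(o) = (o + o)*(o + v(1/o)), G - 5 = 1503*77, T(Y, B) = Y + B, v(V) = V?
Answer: 429101/441840 ≈ 0.97117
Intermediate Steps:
T(Y, B) = B + Y
G = 115736 (G = 5 + 1503*77 = 5 + 115731 = 115736)
W(o) = 2*o*(o + 1/o) (W(o) = (o + o)*(o + 1/o) = (2*o)*(o + 1/o) = 2*o*(o + 1/o))
(-1290193 + W(T(-43, 5)))/(-1441256 + G) = (-1290193 + (2 + 2*(5 - 43)**2))/(-1441256 + 115736) = (-1290193 + (2 + 2*(-38)**2))/(-1325520) = (-1290193 + (2 + 2*1444))*(-1/1325520) = (-1290193 + (2 + 2888))*(-1/1325520) = (-1290193 + 2890)*(-1/1325520) = -1287303*(-1/1325520) = 429101/441840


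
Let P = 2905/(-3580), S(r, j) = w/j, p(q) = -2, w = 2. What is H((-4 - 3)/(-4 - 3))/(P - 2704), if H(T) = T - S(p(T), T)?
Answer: 716/1936645 ≈ 0.00036971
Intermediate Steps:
S(r, j) = 2/j
P = -581/716 (P = 2905*(-1/3580) = -581/716 ≈ -0.81145)
H(T) = T - 2/T
H((-4 - 3)/(-4 - 3))/(P - 2704) = ((-4 - 3)/(-4 - 3) - 2/((-4 - 3)/(-4 - 3)))/(-581/716 - 2704) = (-7/(-7) - 2/((-7/(-7))))/(-1936645/716) = -716*(-7*(-⅐) - 2/((-7*(-⅐))))/1936645 = -716*(1 - 2/1)/1936645 = -716*(1 - 2*1)/1936645 = -716*(1 - 2)/1936645 = -716/1936645*(-1) = 716/1936645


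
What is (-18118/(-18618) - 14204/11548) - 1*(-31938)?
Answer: 858329497928/26875083 ≈ 31938.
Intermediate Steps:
(-18118/(-18618) - 14204/11548) - 1*(-31938) = (-18118*(-1/18618) - 14204*1/11548) + 31938 = (9059/9309 - 3551/2887) + 31938 = -6902926/26875083 + 31938 = 858329497928/26875083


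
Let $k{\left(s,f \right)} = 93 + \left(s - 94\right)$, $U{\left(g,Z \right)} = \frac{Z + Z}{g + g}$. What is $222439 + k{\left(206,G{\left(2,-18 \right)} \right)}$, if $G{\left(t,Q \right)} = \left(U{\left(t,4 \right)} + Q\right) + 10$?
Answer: $222644$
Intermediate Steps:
$U{\left(g,Z \right)} = \frac{Z}{g}$ ($U{\left(g,Z \right)} = \frac{2 Z}{2 g} = 2 Z \frac{1}{2 g} = \frac{Z}{g}$)
$G{\left(t,Q \right)} = 10 + Q + \frac{4}{t}$ ($G{\left(t,Q \right)} = \left(\frac{4}{t} + Q\right) + 10 = \left(Q + \frac{4}{t}\right) + 10 = 10 + Q + \frac{4}{t}$)
$k{\left(s,f \right)} = -1 + s$ ($k{\left(s,f \right)} = 93 + \left(-94 + s\right) = -1 + s$)
$222439 + k{\left(206,G{\left(2,-18 \right)} \right)} = 222439 + \left(-1 + 206\right) = 222439 + 205 = 222644$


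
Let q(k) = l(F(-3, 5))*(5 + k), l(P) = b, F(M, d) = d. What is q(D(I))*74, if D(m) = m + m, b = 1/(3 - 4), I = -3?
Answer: 74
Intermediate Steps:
b = -1 (b = 1/(-1) = -1)
D(m) = 2*m
l(P) = -1
q(k) = -5 - k (q(k) = -(5 + k) = -5 - k)
q(D(I))*74 = (-5 - 2*(-3))*74 = (-5 - 1*(-6))*74 = (-5 + 6)*74 = 1*74 = 74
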